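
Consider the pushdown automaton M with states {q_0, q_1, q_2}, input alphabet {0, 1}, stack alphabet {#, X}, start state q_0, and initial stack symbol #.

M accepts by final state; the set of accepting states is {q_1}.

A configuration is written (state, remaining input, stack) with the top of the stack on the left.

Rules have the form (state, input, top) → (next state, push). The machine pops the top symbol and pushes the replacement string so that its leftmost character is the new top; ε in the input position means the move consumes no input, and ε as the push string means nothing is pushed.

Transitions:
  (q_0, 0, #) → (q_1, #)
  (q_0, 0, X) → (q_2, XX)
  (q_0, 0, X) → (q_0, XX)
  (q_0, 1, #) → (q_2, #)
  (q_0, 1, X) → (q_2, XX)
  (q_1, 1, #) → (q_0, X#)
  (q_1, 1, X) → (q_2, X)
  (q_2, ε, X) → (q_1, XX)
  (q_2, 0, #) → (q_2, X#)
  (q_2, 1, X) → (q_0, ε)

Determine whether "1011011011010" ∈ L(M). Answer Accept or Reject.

One accepting computation: (q_0, 1011011011010, #) ⊢ (q_2, 011011011010, #) ⊢ (q_2, 11011011010, X#) ⊢ (q_0, 1011011010, #) ⊢ (q_2, 011011010, #) ⊢ (q_2, 11011010, X#) ⊢ (q_0, 1011010, #) ⊢ (q_2, 011010, #) ⊢ (q_2, 11010, X#) ⊢ (q_0, 1010, #) ⊢ (q_2, 010, #) ⊢ (q_2, 10, X#) ⊢ (q_0, 0, #) ⊢ (q_1, ε, #)
All input consumed and state q_1 ∈ F.

Accept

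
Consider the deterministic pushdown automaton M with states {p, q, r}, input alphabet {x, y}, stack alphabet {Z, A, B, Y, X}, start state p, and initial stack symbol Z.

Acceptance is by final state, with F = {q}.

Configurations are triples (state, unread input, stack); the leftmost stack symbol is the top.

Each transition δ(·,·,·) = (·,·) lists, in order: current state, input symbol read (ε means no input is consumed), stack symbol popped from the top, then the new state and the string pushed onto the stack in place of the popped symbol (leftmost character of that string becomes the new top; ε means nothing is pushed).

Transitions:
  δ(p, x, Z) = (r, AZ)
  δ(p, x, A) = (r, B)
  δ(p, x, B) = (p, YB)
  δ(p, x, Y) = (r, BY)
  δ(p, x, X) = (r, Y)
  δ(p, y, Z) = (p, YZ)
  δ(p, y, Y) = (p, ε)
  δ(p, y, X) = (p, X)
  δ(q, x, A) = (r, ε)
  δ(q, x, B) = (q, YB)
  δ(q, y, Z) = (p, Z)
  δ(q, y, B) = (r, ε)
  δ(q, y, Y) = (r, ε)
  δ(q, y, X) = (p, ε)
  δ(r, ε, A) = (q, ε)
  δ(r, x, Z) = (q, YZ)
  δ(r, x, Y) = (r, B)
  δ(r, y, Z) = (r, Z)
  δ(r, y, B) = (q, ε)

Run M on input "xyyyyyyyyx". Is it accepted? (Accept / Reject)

(p, xyyyyyyyyx, Z)
  read x, top Z: go to r, push AZ → (r, yyyyyyyyx, AZ)
  ε-move, top A: go to q, push ε → (q, yyyyyyyyx, Z)
  read y, top Z: go to p, push Z → (p, yyyyyyyx, Z)
  read y, top Z: go to p, push YZ → (p, yyyyyyx, YZ)
  read y, top Y: go to p, push ε → (p, yyyyyx, Z)
  read y, top Z: go to p, push YZ → (p, yyyyx, YZ)
  read y, top Y: go to p, push ε → (p, yyyx, Z)
  read y, top Z: go to p, push YZ → (p, yyx, YZ)
  read y, top Y: go to p, push ε → (p, yx, Z)
  read y, top Z: go to p, push YZ → (p, x, YZ)
  read x, top Y: go to r, push BY → (r, ε, BYZ)
All input consumed; state r ∉ F and no further ε-move applies.

Reject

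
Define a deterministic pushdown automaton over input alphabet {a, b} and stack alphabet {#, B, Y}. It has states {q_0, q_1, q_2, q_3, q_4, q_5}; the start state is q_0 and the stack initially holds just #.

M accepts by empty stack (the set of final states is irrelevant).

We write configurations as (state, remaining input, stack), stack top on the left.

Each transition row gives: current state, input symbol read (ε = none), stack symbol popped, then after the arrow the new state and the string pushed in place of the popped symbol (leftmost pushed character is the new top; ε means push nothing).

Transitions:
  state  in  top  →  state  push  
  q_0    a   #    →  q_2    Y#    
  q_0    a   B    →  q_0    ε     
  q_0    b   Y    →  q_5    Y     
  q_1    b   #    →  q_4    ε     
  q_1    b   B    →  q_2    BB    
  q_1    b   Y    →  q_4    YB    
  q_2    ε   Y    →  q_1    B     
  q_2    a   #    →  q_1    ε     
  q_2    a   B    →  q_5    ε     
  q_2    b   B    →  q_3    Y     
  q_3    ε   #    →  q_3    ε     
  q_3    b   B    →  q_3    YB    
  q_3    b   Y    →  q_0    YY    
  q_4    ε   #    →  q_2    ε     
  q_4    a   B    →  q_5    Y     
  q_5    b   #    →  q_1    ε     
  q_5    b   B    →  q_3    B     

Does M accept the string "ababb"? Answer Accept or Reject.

(q_0, ababb, #)
  read a, top #: go to q_2, push Y# → (q_2, babb, Y#)
  ε-move, top Y: go to q_1, push B → (q_1, babb, B#)
  read b, top B: go to q_2, push BB → (q_2, abb, BB#)
  read a, top B: go to q_5, push ε → (q_5, bb, B#)
  read b, top B: go to q_3, push B → (q_3, b, B#)
  read b, top B: go to q_3, push YB → (q_3, ε, YB#)
All input consumed; stack is YB#, not empty, and no further ε-move applies.

Reject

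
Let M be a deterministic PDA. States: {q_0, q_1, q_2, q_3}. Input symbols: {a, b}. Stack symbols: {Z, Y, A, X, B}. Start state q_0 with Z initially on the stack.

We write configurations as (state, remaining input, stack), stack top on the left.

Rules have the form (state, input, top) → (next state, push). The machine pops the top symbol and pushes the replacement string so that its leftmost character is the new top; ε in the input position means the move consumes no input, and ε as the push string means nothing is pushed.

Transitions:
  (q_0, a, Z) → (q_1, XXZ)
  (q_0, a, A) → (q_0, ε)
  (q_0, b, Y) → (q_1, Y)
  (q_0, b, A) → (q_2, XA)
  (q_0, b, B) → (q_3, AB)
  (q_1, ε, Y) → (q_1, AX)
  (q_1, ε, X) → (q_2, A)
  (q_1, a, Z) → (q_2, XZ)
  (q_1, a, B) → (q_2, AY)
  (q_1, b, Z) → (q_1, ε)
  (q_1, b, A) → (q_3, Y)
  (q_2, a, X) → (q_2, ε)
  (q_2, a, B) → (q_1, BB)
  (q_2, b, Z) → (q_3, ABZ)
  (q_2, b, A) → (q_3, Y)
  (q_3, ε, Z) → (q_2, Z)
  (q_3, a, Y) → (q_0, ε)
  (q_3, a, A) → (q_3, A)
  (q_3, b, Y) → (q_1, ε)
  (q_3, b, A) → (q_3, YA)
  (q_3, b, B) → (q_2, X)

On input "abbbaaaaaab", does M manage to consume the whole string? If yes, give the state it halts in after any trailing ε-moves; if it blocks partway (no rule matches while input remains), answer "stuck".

stuck

(q_0, abbbaaaaaab, Z) ⊢ (q_1, bbbaaaaaab, XXZ) ⊢ (q_2, bbbaaaaaab, AXZ) ⊢ (q_3, bbaaaaaab, YXZ) ⊢ (q_1, baaaaaab, XZ) ⊢ (q_2, baaaaaab, AZ) ⊢ (q_3, aaaaaab, YZ) ⊢ (q_0, aaaaab, Z) ⊢ (q_1, aaaab, XXZ) ⊢ (q_2, aaaab, AXZ)
No transition for (q_2, a, top A); M blocks with input aaaab remaining.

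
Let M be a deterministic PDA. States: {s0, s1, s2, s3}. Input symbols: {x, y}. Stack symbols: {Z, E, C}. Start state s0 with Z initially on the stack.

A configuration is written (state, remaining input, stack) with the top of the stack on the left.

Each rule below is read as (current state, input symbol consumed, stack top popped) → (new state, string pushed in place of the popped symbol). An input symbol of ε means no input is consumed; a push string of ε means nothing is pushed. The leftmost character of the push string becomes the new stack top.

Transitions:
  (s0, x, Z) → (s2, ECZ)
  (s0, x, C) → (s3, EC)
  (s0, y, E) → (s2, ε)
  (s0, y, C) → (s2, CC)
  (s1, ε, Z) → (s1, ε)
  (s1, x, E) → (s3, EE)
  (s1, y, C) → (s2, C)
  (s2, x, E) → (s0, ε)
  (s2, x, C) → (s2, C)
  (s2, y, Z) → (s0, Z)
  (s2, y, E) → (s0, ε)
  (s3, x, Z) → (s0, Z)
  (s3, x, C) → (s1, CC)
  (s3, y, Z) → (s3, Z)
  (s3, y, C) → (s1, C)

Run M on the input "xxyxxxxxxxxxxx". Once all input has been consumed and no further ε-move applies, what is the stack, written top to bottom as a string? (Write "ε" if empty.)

(s0, xxyxxxxxxxxxxx, Z) ⊢ (s2, xyxxxxxxxxxxx, ECZ) ⊢ (s0, yxxxxxxxxxxx, CZ) ⊢ (s2, xxxxxxxxxxx, CCZ) ⊢ (s2, xxxxxxxxxx, CCZ) ⊢ (s2, xxxxxxxxx, CCZ) ⊢ (s2, xxxxxxxx, CCZ) ⊢ (s2, xxxxxxx, CCZ) ⊢ (s2, xxxxxx, CCZ) ⊢ (s2, xxxxx, CCZ) ⊢ (s2, xxxx, CCZ) ⊢ (s2, xxx, CCZ) ⊢ (s2, xx, CCZ) ⊢ (s2, x, CCZ) ⊢ (s2, ε, CCZ)
All input consumed in state s2 with stack CCZ.

CCZ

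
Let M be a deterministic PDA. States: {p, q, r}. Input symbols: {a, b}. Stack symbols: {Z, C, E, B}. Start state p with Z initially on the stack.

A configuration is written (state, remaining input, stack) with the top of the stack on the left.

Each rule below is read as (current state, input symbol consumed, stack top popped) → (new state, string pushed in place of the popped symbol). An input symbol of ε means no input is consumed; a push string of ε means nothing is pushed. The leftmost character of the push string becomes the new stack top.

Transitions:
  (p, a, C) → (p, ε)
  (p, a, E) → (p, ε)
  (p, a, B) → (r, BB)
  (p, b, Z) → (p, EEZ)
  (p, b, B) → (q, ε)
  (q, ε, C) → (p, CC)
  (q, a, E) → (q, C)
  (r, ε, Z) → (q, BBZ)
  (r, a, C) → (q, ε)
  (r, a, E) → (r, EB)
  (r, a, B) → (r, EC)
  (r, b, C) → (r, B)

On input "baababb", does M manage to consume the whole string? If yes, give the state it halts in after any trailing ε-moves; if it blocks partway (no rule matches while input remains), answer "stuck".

(p, baababb, Z)
  read b, top Z: go to p, push EEZ → (p, aababb, EEZ)
  read a, top E: go to p, push ε → (p, ababb, EZ)
  read a, top E: go to p, push ε → (p, babb, Z)
  read b, top Z: go to p, push EEZ → (p, abb, EEZ)
  read a, top E: go to p, push ε → (p, bb, EZ)
No transition for (p, b, top E); M blocks with input bb remaining.

stuck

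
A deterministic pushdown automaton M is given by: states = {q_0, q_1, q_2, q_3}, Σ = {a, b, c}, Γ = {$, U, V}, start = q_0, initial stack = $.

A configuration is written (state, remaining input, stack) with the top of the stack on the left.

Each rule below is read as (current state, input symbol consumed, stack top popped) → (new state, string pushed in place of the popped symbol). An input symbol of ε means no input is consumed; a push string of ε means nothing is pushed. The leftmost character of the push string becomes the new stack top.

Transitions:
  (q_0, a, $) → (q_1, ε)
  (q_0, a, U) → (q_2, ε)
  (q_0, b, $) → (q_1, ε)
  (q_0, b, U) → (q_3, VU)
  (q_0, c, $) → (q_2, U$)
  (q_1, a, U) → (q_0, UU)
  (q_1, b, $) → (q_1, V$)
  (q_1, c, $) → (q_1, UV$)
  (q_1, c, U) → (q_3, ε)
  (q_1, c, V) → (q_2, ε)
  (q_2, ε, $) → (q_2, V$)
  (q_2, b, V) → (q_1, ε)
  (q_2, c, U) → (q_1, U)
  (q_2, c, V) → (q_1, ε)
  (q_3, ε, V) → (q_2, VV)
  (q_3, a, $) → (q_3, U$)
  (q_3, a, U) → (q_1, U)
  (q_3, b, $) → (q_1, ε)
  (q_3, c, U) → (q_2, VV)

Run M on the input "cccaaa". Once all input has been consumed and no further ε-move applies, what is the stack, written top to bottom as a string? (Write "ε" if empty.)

(q_0, cccaaa, $)
  read c, top $: go to q_2, push U$ → (q_2, ccaaa, U$)
  read c, top U: go to q_1, push U → (q_1, caaa, U$)
  read c, top U: go to q_3, push ε → (q_3, aaa, $)
  read a, top $: go to q_3, push U$ → (q_3, aa, U$)
  read a, top U: go to q_1, push U → (q_1, a, U$)
  read a, top U: go to q_0, push UU → (q_0, ε, UU$)
All input consumed in state q_0 with stack UU$.

UU$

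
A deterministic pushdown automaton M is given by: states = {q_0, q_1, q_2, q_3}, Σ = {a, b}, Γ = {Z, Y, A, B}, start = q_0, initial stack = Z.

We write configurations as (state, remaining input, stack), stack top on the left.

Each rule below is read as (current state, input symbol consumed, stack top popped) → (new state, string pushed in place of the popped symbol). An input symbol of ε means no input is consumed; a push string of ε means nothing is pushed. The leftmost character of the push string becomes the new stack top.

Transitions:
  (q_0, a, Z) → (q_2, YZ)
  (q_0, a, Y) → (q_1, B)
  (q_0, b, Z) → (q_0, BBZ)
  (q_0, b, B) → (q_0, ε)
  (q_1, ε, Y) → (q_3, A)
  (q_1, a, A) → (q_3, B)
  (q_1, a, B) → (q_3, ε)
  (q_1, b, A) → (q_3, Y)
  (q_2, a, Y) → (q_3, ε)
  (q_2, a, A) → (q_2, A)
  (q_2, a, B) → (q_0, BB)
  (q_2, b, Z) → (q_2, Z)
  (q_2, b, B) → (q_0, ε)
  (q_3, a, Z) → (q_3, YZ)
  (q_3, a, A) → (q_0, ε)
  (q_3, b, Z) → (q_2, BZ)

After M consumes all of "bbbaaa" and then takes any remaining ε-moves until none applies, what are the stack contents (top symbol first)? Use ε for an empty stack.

(q_0, bbbaaa, Z)
  read b, top Z: go to q_0, push BBZ → (q_0, bbaaa, BBZ)
  read b, top B: go to q_0, push ε → (q_0, baaa, BZ)
  read b, top B: go to q_0, push ε → (q_0, aaa, Z)
  read a, top Z: go to q_2, push YZ → (q_2, aa, YZ)
  read a, top Y: go to q_3, push ε → (q_3, a, Z)
  read a, top Z: go to q_3, push YZ → (q_3, ε, YZ)
All input consumed in state q_3 with stack YZ.

YZ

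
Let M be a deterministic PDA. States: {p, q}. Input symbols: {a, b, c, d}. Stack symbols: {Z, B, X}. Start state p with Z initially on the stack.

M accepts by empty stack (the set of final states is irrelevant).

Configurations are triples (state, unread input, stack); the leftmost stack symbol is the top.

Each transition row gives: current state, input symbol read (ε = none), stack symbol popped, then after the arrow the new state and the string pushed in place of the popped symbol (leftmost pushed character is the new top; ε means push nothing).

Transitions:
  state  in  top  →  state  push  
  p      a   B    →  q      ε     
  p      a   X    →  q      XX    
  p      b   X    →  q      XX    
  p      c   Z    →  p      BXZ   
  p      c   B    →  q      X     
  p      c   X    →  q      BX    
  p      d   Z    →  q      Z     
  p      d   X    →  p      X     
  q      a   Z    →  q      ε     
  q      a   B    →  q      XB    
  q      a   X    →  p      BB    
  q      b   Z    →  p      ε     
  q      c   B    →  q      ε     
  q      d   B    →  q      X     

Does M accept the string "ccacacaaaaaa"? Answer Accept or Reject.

Reject

(p, ccacacaaaaaa, Z)
  read c, top Z: go to p, push BXZ → (p, cacacaaaaaa, BXZ)
  read c, top B: go to q, push X → (q, acacaaaaaa, XXZ)
  read a, top X: go to p, push BB → (p, cacaaaaaa, BBXZ)
  read c, top B: go to q, push X → (q, acaaaaaa, XBXZ)
  read a, top X: go to p, push BB → (p, caaaaaa, BBBXZ)
  read c, top B: go to q, push X → (q, aaaaaa, XBBXZ)
  read a, top X: go to p, push BB → (p, aaaaa, BBBBXZ)
  read a, top B: go to q, push ε → (q, aaaa, BBBXZ)
  read a, top B: go to q, push XB → (q, aaa, XBBBXZ)
  read a, top X: go to p, push BB → (p, aa, BBBBBXZ)
  read a, top B: go to q, push ε → (q, a, BBBBXZ)
  read a, top B: go to q, push XB → (q, ε, XBBBBXZ)
All input consumed; stack is XBBBBXZ, not empty, and no further ε-move applies.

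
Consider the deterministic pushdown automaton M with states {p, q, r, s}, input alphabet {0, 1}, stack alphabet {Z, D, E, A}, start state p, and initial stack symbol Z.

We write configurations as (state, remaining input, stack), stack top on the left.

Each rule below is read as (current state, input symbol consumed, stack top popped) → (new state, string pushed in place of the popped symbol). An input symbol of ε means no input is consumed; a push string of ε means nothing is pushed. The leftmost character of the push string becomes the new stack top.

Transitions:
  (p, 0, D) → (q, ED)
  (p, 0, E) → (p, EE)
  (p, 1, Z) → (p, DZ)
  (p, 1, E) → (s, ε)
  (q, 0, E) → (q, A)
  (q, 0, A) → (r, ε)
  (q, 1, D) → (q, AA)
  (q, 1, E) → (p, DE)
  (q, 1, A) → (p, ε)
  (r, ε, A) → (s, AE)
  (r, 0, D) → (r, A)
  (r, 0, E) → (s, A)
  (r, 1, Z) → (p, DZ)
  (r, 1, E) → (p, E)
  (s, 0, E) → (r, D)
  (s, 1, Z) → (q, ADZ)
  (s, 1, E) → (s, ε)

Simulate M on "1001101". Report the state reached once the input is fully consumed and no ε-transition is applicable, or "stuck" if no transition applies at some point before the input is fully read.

(p, 1001101, Z)
  read 1, top Z: go to p, push DZ → (p, 001101, DZ)
  read 0, top D: go to q, push ED → (q, 01101, EDZ)
  read 0, top E: go to q, push A → (q, 1101, ADZ)
  read 1, top A: go to p, push ε → (p, 101, DZ)
No transition for (p, 1, top D); M blocks with input 101 remaining.

stuck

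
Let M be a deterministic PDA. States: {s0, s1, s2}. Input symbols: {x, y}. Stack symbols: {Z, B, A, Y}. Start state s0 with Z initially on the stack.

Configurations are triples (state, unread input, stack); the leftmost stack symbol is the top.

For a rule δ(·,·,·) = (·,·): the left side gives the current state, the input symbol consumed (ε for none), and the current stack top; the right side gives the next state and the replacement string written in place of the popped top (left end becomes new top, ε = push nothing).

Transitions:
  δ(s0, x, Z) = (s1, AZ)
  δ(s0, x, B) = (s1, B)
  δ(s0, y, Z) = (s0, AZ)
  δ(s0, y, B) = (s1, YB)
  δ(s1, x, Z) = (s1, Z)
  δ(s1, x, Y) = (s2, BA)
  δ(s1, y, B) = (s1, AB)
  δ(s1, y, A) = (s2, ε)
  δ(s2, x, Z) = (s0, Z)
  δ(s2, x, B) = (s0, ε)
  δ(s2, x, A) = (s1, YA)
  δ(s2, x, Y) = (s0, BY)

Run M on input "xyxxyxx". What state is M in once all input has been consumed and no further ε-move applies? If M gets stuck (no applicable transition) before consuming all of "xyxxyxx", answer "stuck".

(s0, xyxxyxx, Z)
  read x, top Z: go to s1, push AZ → (s1, yxxyxx, AZ)
  read y, top A: go to s2, push ε → (s2, xxyxx, Z)
  read x, top Z: go to s0, push Z → (s0, xyxx, Z)
  read x, top Z: go to s1, push AZ → (s1, yxx, AZ)
  read y, top A: go to s2, push ε → (s2, xx, Z)
  read x, top Z: go to s0, push Z → (s0, x, Z)
  read x, top Z: go to s1, push AZ → (s1, ε, AZ)
All input consumed; M is in state s1.

s1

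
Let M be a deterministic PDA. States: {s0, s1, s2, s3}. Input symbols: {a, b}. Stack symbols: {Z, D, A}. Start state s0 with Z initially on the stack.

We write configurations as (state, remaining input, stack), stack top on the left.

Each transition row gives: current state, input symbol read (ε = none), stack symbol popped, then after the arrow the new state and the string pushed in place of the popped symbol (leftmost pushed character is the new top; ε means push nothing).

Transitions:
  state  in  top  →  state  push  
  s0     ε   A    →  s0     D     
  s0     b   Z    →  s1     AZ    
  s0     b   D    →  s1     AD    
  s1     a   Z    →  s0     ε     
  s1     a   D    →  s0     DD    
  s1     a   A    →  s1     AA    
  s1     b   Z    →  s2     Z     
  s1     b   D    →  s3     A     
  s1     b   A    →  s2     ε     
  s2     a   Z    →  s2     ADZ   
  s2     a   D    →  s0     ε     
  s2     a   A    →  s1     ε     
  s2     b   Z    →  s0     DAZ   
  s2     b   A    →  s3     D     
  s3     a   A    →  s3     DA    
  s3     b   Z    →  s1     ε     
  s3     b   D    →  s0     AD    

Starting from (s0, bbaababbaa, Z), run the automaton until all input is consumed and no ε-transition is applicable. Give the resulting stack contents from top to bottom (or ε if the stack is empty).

AAADDAZ

(s0, bbaababbaa, Z)
  read b, top Z: go to s1, push AZ → (s1, baababbaa, AZ)
  read b, top A: go to s2, push ε → (s2, aababbaa, Z)
  read a, top Z: go to s2, push ADZ → (s2, ababbaa, ADZ)
  read a, top A: go to s1, push ε → (s1, babbaa, DZ)
  read b, top D: go to s3, push A → (s3, abbaa, AZ)
  read a, top A: go to s3, push DA → (s3, bbaa, DAZ)
  read b, top D: go to s0, push AD → (s0, baa, ADAZ)
  ε-move, top A: go to s0, push D → (s0, baa, DDAZ)
  read b, top D: go to s1, push AD → (s1, aa, ADDAZ)
  read a, top A: go to s1, push AA → (s1, a, AADDAZ)
  read a, top A: go to s1, push AA → (s1, ε, AAADDAZ)
All input consumed in state s1 with stack AAADDAZ.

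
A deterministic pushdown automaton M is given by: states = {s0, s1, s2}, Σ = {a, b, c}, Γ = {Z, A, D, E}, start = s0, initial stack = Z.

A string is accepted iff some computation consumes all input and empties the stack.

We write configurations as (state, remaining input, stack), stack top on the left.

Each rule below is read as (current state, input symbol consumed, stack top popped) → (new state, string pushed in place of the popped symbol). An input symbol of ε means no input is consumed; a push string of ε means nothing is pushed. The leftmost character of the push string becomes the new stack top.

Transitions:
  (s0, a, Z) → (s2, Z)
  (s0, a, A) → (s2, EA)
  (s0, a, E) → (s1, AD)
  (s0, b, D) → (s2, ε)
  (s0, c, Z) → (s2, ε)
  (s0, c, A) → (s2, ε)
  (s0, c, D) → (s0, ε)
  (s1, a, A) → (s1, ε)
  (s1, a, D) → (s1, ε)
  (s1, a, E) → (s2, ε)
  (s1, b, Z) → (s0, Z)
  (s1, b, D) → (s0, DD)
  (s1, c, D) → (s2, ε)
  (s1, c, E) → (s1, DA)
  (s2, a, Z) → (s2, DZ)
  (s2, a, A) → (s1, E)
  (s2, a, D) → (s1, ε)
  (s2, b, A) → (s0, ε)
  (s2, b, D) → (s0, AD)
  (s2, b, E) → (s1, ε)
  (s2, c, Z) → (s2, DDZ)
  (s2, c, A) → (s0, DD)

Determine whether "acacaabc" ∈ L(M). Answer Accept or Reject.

Accept

(s0, acacaabc, Z)
  read a, top Z: go to s2, push Z → (s2, cacaabc, Z)
  read c, top Z: go to s2, push DDZ → (s2, acaabc, DDZ)
  read a, top D: go to s1, push ε → (s1, caabc, DZ)
  read c, top D: go to s2, push ε → (s2, aabc, Z)
  read a, top Z: go to s2, push DZ → (s2, abc, DZ)
  read a, top D: go to s1, push ε → (s1, bc, Z)
  read b, top Z: go to s0, push Z → (s0, c, Z)
  read c, top Z: go to s2, push ε → (s2, ε, ε)
All input consumed and the stack is empty.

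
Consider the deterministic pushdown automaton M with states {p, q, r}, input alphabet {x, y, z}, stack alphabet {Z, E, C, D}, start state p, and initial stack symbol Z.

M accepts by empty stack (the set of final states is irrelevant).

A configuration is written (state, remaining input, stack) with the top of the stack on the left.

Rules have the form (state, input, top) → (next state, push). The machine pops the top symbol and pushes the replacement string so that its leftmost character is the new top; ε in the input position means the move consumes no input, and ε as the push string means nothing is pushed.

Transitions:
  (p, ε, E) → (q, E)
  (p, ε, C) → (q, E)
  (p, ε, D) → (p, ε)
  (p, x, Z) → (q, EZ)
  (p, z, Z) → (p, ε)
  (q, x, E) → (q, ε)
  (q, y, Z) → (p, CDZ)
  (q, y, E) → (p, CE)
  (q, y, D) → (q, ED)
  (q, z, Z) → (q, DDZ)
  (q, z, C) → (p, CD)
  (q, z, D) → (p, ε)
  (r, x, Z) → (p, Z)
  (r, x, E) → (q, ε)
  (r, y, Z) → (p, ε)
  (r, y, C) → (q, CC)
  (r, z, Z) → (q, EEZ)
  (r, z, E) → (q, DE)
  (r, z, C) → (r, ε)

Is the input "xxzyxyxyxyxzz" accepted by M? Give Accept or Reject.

Accept

(p, xxzyxyxyxyxzz, Z) ⊢ (q, xzyxyxyxyxzz, EZ) ⊢ (q, zyxyxyxyxzz, Z) ⊢ (q, yxyxyxyxzz, DDZ) ⊢ (q, xyxyxyxzz, EDDZ) ⊢ (q, yxyxyxzz, DDZ) ⊢ (q, xyxyxzz, EDDZ) ⊢ (q, yxyxzz, DDZ) ⊢ (q, xyxzz, EDDZ) ⊢ (q, yxzz, DDZ) ⊢ (q, xzz, EDDZ) ⊢ (q, zz, DDZ) ⊢ (p, z, DZ) ⊢ (p, z, Z) ⊢ (p, ε, ε)
All input consumed and the stack is empty.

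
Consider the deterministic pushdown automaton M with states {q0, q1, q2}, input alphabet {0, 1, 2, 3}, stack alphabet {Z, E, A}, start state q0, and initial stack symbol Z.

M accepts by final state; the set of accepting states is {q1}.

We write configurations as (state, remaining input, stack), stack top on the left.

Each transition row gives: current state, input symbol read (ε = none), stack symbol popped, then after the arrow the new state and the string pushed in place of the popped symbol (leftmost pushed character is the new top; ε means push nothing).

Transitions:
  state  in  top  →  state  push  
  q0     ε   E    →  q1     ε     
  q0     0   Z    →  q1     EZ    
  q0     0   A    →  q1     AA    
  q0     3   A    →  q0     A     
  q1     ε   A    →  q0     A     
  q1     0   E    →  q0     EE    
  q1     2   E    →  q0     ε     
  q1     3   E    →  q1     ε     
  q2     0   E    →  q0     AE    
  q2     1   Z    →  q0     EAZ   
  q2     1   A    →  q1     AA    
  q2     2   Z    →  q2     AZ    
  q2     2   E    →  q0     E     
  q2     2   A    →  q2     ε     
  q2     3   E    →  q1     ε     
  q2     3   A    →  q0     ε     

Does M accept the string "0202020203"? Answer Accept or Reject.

Accept

(q0, 0202020203, Z)
  read 0, top Z: go to q1, push EZ → (q1, 202020203, EZ)
  read 2, top E: go to q0, push ε → (q0, 02020203, Z)
  read 0, top Z: go to q1, push EZ → (q1, 2020203, EZ)
  read 2, top E: go to q0, push ε → (q0, 020203, Z)
  read 0, top Z: go to q1, push EZ → (q1, 20203, EZ)
  read 2, top E: go to q0, push ε → (q0, 0203, Z)
  read 0, top Z: go to q1, push EZ → (q1, 203, EZ)
  read 2, top E: go to q0, push ε → (q0, 03, Z)
  read 0, top Z: go to q1, push EZ → (q1, 3, EZ)
  read 3, top E: go to q1, push ε → (q1, ε, Z)
All input consumed; state q1 ∈ F.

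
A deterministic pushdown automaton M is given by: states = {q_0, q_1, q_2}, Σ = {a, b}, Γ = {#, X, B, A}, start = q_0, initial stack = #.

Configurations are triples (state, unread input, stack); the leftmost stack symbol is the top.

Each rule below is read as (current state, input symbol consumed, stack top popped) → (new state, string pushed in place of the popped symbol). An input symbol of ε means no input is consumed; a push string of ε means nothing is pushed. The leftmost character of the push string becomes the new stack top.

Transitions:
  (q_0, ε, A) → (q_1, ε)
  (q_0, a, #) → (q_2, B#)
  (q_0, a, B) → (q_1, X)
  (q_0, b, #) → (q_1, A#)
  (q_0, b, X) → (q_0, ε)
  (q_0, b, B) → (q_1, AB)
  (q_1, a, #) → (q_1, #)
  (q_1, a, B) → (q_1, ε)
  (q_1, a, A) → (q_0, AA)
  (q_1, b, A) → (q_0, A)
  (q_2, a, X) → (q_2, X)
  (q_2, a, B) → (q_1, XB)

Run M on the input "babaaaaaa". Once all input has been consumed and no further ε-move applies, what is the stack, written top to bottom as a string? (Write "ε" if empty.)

(q_0, babaaaaaa, #)
  read b, top #: go to q_1, push A# → (q_1, abaaaaaa, A#)
  read a, top A: go to q_0, push AA → (q_0, baaaaaa, AA#)
  ε-move, top A: go to q_1, push ε → (q_1, baaaaaa, A#)
  read b, top A: go to q_0, push A → (q_0, aaaaaa, A#)
  ε-move, top A: go to q_1, push ε → (q_1, aaaaaa, #)
  read a, top #: go to q_1, push # → (q_1, aaaaa, #)
  read a, top #: go to q_1, push # → (q_1, aaaa, #)
  read a, top #: go to q_1, push # → (q_1, aaa, #)
  read a, top #: go to q_1, push # → (q_1, aa, #)
  read a, top #: go to q_1, push # → (q_1, a, #)
  read a, top #: go to q_1, push # → (q_1, ε, #)
All input consumed in state q_1 with stack #.

#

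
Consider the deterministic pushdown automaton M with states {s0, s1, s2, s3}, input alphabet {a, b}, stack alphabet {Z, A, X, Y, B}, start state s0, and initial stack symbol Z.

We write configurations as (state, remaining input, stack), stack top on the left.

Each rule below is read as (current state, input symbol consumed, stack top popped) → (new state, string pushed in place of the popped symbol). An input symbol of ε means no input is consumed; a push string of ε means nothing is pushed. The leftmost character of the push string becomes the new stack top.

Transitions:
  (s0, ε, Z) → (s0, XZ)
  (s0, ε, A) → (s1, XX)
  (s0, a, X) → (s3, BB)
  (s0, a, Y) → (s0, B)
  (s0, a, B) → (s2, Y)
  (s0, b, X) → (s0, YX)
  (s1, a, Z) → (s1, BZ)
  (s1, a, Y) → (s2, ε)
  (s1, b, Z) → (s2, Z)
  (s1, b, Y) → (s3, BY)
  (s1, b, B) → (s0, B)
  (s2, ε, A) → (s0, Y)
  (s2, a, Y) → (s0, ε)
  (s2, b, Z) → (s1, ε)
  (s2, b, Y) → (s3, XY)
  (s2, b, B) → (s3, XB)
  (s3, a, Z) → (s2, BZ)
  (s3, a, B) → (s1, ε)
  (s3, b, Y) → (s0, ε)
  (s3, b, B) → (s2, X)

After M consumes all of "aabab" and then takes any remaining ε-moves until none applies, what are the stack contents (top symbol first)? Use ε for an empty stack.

XYZ

(s0, aabab, Z)
  ε-move, top Z: go to s0, push XZ → (s0, aabab, XZ)
  read a, top X: go to s3, push BB → (s3, abab, BBZ)
  read a, top B: go to s1, push ε → (s1, bab, BZ)
  read b, top B: go to s0, push B → (s0, ab, BZ)
  read a, top B: go to s2, push Y → (s2, b, YZ)
  read b, top Y: go to s3, push XY → (s3, ε, XYZ)
All input consumed in state s3 with stack XYZ.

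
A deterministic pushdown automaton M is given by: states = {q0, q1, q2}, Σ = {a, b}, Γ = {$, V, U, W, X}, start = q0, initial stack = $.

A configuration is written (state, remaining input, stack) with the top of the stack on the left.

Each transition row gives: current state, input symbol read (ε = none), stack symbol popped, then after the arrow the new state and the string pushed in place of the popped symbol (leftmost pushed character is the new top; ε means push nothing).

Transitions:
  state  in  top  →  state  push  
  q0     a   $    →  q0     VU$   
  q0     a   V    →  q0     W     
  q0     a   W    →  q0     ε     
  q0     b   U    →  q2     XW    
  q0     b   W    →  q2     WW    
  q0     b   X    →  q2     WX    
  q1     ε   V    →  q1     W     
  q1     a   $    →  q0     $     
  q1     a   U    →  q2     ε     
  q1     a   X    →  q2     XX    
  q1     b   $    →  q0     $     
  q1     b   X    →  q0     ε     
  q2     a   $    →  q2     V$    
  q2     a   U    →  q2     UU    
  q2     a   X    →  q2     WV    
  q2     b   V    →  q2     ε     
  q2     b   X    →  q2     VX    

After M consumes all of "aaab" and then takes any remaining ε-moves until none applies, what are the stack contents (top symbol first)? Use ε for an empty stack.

(q0, aaab, $)
  read a, top $: go to q0, push VU$ → (q0, aab, VU$)
  read a, top V: go to q0, push W → (q0, ab, WU$)
  read a, top W: go to q0, push ε → (q0, b, U$)
  read b, top U: go to q2, push XW → (q2, ε, XW$)
All input consumed in state q2 with stack XW$.

XW$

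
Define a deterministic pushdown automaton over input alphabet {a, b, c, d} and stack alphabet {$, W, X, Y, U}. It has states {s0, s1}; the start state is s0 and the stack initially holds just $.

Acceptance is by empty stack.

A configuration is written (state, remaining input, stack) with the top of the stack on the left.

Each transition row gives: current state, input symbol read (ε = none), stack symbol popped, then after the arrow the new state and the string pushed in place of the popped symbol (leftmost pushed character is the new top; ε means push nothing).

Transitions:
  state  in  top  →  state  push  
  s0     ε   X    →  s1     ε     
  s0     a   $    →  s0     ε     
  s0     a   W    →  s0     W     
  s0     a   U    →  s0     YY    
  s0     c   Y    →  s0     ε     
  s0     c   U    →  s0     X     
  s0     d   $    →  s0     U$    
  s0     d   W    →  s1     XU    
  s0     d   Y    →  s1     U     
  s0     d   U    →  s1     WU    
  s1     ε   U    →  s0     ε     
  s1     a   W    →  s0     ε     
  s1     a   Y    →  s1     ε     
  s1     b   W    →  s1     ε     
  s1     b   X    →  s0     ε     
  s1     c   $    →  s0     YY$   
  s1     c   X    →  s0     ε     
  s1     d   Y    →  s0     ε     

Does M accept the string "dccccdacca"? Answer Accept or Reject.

Accept

(s0, dccccdacca, $) ⊢ (s0, ccccdacca, U$) ⊢ (s0, cccdacca, X$) ⊢ (s1, cccdacca, $) ⊢ (s0, ccdacca, YY$) ⊢ (s0, cdacca, Y$) ⊢ (s0, dacca, $) ⊢ (s0, acca, U$) ⊢ (s0, cca, YY$) ⊢ (s0, ca, Y$) ⊢ (s0, a, $) ⊢ (s0, ε, ε)
All input consumed and the stack is empty.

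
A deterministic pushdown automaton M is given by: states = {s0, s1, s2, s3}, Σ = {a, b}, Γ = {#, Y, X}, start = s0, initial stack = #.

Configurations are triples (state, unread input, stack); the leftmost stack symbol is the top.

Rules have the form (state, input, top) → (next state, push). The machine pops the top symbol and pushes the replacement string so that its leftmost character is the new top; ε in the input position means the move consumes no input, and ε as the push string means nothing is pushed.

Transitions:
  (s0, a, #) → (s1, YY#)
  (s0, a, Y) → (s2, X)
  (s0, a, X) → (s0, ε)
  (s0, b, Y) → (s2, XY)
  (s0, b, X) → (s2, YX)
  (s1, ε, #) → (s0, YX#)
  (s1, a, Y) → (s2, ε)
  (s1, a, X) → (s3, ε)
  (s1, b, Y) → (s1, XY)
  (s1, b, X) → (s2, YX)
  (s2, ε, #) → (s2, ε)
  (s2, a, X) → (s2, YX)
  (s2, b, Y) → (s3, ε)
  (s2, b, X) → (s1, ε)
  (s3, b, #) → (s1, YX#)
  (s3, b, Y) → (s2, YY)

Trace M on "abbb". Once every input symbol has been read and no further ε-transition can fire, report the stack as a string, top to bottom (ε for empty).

XYY#

(s0, abbb, #)
  read a, top #: go to s1, push YY# → (s1, bbb, YY#)
  read b, top Y: go to s1, push XY → (s1, bb, XYY#)
  read b, top X: go to s2, push YX → (s2, b, YXYY#)
  read b, top Y: go to s3, push ε → (s3, ε, XYY#)
All input consumed in state s3 with stack XYY#.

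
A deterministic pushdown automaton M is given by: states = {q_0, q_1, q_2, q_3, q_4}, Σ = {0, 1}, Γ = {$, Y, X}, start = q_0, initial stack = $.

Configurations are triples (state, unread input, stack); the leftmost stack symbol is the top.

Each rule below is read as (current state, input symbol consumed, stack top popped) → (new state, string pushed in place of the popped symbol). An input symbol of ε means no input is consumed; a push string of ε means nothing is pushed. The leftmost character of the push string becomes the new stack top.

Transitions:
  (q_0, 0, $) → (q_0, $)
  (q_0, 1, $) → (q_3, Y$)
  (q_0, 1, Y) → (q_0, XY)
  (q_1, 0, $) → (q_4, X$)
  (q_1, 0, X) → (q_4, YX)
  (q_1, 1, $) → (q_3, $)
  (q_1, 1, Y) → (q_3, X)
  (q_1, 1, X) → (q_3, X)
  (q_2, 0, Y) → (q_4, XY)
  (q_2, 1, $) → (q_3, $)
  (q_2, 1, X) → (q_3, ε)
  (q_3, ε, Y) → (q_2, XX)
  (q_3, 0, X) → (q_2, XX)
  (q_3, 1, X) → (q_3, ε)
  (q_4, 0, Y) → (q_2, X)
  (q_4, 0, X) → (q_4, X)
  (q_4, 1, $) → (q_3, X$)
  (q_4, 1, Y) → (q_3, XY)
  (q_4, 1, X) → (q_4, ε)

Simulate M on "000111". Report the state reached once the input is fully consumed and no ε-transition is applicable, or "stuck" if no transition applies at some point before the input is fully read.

(q_0, 000111, $) ⊢ (q_0, 00111, $) ⊢ (q_0, 0111, $) ⊢ (q_0, 111, $) ⊢ (q_3, 11, Y$) ⊢ (q_2, 11, XX$) ⊢ (q_3, 1, X$) ⊢ (q_3, ε, $)
All input consumed; M is in state q_3.

q_3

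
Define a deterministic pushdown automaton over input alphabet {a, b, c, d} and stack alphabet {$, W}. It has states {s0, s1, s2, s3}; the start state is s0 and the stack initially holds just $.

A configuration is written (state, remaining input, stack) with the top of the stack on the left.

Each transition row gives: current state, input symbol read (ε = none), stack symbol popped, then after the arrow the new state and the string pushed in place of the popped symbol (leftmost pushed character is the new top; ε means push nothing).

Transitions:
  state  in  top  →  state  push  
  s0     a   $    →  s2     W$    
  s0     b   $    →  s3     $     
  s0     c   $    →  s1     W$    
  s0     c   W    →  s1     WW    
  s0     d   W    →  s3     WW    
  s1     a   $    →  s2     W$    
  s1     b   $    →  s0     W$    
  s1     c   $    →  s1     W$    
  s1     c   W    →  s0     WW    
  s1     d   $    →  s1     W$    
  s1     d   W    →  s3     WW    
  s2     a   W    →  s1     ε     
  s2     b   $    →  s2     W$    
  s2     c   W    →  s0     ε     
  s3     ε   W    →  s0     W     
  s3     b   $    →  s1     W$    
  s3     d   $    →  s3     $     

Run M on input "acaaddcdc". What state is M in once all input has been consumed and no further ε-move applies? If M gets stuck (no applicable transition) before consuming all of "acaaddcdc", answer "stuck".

s1

(s0, acaaddcdc, $)
  read a, top $: go to s2, push W$ → (s2, caaddcdc, W$)
  read c, top W: go to s0, push ε → (s0, aaddcdc, $)
  read a, top $: go to s2, push W$ → (s2, addcdc, W$)
  read a, top W: go to s1, push ε → (s1, ddcdc, $)
  read d, top $: go to s1, push W$ → (s1, dcdc, W$)
  read d, top W: go to s3, push WW → (s3, cdc, WW$)
  ε-move, top W: go to s0, push W → (s0, cdc, WW$)
  read c, top W: go to s1, push WW → (s1, dc, WWW$)
  read d, top W: go to s3, push WW → (s3, c, WWWW$)
  ε-move, top W: go to s0, push W → (s0, c, WWWW$)
  read c, top W: go to s1, push WW → (s1, ε, WWWWW$)
All input consumed; M is in state s1.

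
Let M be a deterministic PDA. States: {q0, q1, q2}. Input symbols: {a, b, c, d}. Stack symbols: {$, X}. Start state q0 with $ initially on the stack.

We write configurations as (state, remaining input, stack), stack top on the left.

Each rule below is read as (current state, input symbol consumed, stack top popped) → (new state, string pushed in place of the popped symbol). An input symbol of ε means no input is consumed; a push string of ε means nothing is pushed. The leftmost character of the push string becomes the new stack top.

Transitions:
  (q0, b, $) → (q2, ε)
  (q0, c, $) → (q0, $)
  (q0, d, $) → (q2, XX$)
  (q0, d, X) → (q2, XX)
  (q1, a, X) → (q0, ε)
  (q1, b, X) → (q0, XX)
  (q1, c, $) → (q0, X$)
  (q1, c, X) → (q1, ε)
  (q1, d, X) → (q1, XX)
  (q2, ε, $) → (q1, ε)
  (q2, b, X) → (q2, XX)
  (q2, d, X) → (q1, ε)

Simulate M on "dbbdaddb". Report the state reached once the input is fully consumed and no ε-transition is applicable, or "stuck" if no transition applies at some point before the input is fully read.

q0

(q0, dbbdaddb, $) ⊢ (q2, bbdaddb, XX$) ⊢ (q2, bdaddb, XXX$) ⊢ (q2, daddb, XXXX$) ⊢ (q1, addb, XXX$) ⊢ (q0, ddb, XX$) ⊢ (q2, db, XXX$) ⊢ (q1, b, XX$) ⊢ (q0, ε, XXX$)
All input consumed; M is in state q0.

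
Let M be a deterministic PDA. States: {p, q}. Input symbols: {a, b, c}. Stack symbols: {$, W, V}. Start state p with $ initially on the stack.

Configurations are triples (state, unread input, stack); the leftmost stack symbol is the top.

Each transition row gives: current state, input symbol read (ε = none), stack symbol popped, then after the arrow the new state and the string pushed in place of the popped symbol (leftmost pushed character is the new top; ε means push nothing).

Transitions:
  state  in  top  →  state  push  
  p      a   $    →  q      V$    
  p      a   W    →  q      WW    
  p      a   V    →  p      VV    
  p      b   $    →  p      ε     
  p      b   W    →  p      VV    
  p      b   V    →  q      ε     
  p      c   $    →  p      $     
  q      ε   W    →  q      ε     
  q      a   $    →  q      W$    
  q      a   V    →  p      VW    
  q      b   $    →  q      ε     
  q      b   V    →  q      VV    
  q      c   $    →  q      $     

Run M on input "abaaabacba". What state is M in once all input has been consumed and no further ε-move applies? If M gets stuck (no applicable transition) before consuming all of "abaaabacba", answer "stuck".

(p, abaaabacba, $) ⊢ (q, baaabacba, V$) ⊢ (q, aaabacba, VV$) ⊢ (p, aabacba, VWV$) ⊢ (p, abacba, VVWV$) ⊢ (p, bacba, VVVWV$) ⊢ (q, acba, VVWV$) ⊢ (p, cba, VWVWV$)
No transition for (p, c, top V); M blocks with input cba remaining.

stuck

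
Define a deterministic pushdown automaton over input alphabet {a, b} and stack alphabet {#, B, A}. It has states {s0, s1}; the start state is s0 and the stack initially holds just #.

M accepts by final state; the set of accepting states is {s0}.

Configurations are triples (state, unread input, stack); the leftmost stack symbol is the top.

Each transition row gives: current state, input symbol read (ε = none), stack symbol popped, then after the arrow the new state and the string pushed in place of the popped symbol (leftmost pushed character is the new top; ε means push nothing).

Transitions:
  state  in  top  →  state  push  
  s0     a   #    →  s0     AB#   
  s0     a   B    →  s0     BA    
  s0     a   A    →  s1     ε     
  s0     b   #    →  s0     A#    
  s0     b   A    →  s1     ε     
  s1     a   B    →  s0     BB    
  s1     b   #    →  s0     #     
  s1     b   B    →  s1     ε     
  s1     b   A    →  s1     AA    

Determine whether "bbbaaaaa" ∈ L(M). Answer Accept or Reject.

(s0, bbbaaaaa, #)
  read b, top #: go to s0, push A# → (s0, bbaaaaa, A#)
  read b, top A: go to s1, push ε → (s1, baaaaa, #)
  read b, top #: go to s0, push # → (s0, aaaaa, #)
  read a, top #: go to s0, push AB# → (s0, aaaa, AB#)
  read a, top A: go to s1, push ε → (s1, aaa, B#)
  read a, top B: go to s0, push BB → (s0, aa, BB#)
  read a, top B: go to s0, push BA → (s0, a, BAB#)
  read a, top B: go to s0, push BA → (s0, ε, BAAB#)
All input consumed; state s0 ∈ F.

Accept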